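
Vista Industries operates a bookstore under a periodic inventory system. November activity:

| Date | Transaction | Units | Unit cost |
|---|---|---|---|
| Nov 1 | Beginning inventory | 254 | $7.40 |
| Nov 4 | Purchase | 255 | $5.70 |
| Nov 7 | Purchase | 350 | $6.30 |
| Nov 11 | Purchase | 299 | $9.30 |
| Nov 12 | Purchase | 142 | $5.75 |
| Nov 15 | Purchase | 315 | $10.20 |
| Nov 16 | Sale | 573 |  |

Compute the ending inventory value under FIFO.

Ending inventory = $8,612.00

Nov 16, 573 sold [FIFO — oldest first]: 254 @ $7.40 + 255 @ $5.70 + 64 @ $6.30 = $3,736.30
Ending inventory: 286 @ $6.30 + 299 @ $9.30 + 142 @ $5.75 + 315 @ $10.20 = $8,612.00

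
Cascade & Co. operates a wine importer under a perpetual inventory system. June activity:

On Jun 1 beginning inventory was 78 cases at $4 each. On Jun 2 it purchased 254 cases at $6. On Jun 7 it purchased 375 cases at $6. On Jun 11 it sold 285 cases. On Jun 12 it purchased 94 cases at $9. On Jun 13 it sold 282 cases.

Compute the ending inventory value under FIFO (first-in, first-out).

Jun 11, 285 sold [FIFO — oldest first]: 78 @ $4 + 207 @ $6 = $1,554
Jun 13, 282 sold [FIFO — oldest first]: 47 @ $6 + 235 @ $6 = $1,692
Total COGS = $1,554 + $1,692 = $3,246
Ending inventory: 140 @ $6 + 94 @ $9 = $1,686

Ending inventory = $1,686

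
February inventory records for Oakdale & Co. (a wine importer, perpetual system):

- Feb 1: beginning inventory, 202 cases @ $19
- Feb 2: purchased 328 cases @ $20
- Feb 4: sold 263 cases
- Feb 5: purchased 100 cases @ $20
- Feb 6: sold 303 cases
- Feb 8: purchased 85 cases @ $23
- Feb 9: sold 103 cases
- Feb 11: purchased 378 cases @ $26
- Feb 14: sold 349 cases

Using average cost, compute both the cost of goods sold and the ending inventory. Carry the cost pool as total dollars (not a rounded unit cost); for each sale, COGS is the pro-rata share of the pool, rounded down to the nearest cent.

COGS = $22,266.86; ending inventory = $1,914.14

After Feb 1: 202 on hand, pool $3,838.00 (≈ $19.0000 each)
After Feb 2: 530 on hand, pool $10,398.00 (≈ $19.6189 each)
Feb 4, sell 263: 263/530 × $10,398.00 → $5,159.76
After Feb 5: 367 on hand, pool $7,238.24 (≈ $19.7227 each)
Feb 6, sell 303: 303/367 × $7,238.24 → $5,975.98
After Feb 8: 149 on hand, pool $3,217.26 (≈ $21.5923 each)
Feb 9, sell 103: 103/149 × $3,217.26 → $2,224.01
After Feb 11: 424 on hand, pool $10,821.25 (≈ $25.5218 each)
Feb 14, sell 349: 349/424 × $10,821.25 → $8,907.11
Total COGS = $5,159.76 + $5,975.98 + $2,224.01 + $8,907.11 = $22,266.86
Ending inventory (cost pool remaining) = $1,914.14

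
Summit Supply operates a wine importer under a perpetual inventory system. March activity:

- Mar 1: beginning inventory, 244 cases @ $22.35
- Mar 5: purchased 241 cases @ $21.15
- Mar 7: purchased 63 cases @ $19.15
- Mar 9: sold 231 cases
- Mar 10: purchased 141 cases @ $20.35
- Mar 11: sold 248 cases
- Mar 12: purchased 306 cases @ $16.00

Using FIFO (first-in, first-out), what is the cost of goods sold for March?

COGS = $10,423.65

Mar 9, 231 sold [FIFO — oldest first]: 231 @ $22.35 = $5,162.85
Mar 11, 248 sold [FIFO — oldest first]: 13 @ $22.35 + 235 @ $21.15 = $5,260.80
Total COGS = $5,162.85 + $5,260.80 = $10,423.65
Ending inventory: 6 @ $21.15 + 63 @ $19.15 + 141 @ $20.35 + 306 @ $16.00 = $9,098.70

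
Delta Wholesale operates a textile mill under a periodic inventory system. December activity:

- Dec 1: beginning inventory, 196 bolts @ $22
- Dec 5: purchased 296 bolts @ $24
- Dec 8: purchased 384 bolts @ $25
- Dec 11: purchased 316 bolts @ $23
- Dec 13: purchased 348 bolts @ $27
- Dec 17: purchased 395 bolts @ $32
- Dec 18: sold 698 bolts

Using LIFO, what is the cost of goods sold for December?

Dec 18, 698 sold [LIFO — newest first]: 395 @ $32 + 303 @ $27 = $20,821
Ending inventory: 196 @ $22 + 296 @ $24 + 384 @ $25 + 316 @ $23 + 45 @ $27 = $29,499

COGS = $20,821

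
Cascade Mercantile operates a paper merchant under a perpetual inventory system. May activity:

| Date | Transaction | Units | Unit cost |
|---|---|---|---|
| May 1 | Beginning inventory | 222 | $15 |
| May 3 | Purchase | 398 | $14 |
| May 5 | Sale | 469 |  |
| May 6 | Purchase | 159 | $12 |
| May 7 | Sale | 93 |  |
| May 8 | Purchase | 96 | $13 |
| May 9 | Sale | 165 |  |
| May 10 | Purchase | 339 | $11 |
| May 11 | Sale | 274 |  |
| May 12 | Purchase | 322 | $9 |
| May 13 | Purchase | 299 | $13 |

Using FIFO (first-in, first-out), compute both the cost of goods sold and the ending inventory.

COGS = $13,444; ending inventory = $9,128

May 5, 469 sold [FIFO — oldest first]: 222 @ $15 + 247 @ $14 = $6,788
May 7, 93 sold [FIFO — oldest first]: 93 @ $14 = $1,302
May 9, 165 sold [FIFO — oldest first]: 58 @ $14 + 107 @ $12 = $2,096
May 11, 274 sold [FIFO — oldest first]: 52 @ $12 + 96 @ $13 + 126 @ $11 = $3,258
Total COGS = $6,788 + $1,302 + $2,096 + $3,258 = $13,444
Ending inventory: 213 @ $11 + 322 @ $9 + 299 @ $13 = $9,128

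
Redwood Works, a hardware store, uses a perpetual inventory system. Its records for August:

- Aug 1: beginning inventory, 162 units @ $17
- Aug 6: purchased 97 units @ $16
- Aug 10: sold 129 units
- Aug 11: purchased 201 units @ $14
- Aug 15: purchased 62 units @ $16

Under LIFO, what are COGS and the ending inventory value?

Aug 10, 129 sold [LIFO — newest first]: 97 @ $16 + 32 @ $17 = $2,096
Ending inventory: 130 @ $17 + 201 @ $14 + 62 @ $16 = $6,016

COGS = $2,096; ending inventory = $6,016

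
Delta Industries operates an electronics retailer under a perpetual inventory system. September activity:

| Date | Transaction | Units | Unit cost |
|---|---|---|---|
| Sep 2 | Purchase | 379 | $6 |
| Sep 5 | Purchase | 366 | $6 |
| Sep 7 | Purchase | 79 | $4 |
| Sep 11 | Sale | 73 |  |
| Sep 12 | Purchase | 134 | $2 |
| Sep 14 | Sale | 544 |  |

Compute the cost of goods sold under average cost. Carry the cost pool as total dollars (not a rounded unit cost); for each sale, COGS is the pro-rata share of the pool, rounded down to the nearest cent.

After Sep 2: 379 on hand, pool $2,274.00 (≈ $6.0000 each)
After Sep 5: 745 on hand, pool $4,470.00 (≈ $6.0000 each)
After Sep 7: 824 on hand, pool $4,786.00 (≈ $5.8083 each)
Sep 11, sell 73: 73/824 × $4,786.00 → $424.00
After Sep 12: 885 on hand, pool $4,630.00 (≈ $5.2316 each)
Sep 14, sell 544: 544/885 × $4,630.00 → $2,846.01
Total COGS = $424.00 + $2,846.01 = $3,270.01
Ending inventory (cost pool remaining) = $1,783.99

COGS = $3,270.01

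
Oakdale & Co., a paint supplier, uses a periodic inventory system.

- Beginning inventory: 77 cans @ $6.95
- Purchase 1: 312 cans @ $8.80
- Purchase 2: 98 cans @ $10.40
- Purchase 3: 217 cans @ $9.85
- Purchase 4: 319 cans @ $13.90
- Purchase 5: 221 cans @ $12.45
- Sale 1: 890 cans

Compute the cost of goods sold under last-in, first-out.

COGS = $10,650.20

Sale 1 (890) [LIFO — newest first]: 221 @ $12.45 + 319 @ $13.90 + 217 @ $9.85 + 98 @ $10.40 + 35 @ $8.80 = $10,650.20
Ending inventory: 77 @ $6.95 + 277 @ $8.80 = $2,972.75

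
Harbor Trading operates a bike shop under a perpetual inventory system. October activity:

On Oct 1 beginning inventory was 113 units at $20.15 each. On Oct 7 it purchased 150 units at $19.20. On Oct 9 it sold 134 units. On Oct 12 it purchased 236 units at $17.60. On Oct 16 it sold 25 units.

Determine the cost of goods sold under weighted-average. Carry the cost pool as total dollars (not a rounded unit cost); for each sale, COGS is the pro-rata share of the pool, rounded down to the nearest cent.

After Oct 1: 113 on hand, pool $2,276.95 (≈ $20.1500 each)
After Oct 7: 263 on hand, pool $5,156.95 (≈ $19.6082 each)
Oct 9, sell 134: 134/263 × $5,156.95 → $2,627.49
After Oct 12: 365 on hand, pool $6,683.06 (≈ $18.3098 each)
Oct 16, sell 25: 25/365 × $6,683.06 → $457.74
Total COGS = $2,627.49 + $457.74 = $3,085.23
Ending inventory (cost pool remaining) = $6,225.32

COGS = $3,085.23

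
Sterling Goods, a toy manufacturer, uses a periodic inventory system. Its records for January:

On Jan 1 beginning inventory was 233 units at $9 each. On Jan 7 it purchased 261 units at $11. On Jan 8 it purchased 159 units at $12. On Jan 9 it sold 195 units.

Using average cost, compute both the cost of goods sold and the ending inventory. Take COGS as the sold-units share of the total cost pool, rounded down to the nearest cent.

Jan 9, sell 195: 195/653 × $6,876.00 → $2,053.32
Ending inventory (cost pool remaining) = $4,822.68
Check: goods available $6,876.00 = COGS $2,053.32 + ending $4,822.68

COGS = $2,053.32; ending inventory = $4,822.68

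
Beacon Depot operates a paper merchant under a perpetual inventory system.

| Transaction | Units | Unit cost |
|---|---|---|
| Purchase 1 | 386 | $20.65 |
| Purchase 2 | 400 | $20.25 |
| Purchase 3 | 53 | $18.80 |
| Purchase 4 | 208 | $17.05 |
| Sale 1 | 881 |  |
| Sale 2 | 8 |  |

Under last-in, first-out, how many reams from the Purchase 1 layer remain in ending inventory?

158

Sale 1 (881) [LIFO — newest first]: 208 @ $17.05 + 53 @ $18.80 + 400 @ $20.25 + 220 @ $20.65 = $17,185.80
Sale 2 (8) [LIFO — newest first]: 8 @ $20.65 = $165.20
Total COGS = $17,185.80 + $165.20 = $17,351.00
Ending inventory: 158 @ $20.65 = $3,262.70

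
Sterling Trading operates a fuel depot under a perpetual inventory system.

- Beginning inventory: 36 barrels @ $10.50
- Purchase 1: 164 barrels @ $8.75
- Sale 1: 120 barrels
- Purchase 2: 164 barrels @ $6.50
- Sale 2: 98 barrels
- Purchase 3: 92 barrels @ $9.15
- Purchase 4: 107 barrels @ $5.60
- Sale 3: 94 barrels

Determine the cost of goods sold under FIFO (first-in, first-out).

COGS = $2,541.00

Sale 1 (120) [FIFO — oldest first]: 36 @ $10.50 + 84 @ $8.75 = $1,113.00
Sale 2 (98) [FIFO — oldest first]: 80 @ $8.75 + 18 @ $6.50 = $817.00
Sale 3 (94) [FIFO — oldest first]: 94 @ $6.50 = $611.00
Total COGS = $1,113.00 + $817.00 + $611.00 = $2,541.00
Ending inventory: 52 @ $6.50 + 92 @ $9.15 + 107 @ $5.60 = $1,779.00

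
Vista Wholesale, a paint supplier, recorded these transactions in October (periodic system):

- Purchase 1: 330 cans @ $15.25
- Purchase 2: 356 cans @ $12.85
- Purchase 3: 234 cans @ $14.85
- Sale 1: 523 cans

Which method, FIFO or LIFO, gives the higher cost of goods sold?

FIFO

FIFO COGS: 330 @ $15.25 + 193 @ $12.85 = $7,512.55
LIFO COGS: 234 @ $14.85 + 289 @ $12.85 = $7,188.55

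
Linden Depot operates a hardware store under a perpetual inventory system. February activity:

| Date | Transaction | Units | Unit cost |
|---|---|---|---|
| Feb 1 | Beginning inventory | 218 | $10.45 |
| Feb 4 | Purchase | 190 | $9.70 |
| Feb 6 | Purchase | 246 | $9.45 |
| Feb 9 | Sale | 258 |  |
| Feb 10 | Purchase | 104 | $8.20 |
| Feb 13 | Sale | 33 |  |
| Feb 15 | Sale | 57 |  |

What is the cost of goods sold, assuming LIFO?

COGS = $3,179.10

Feb 9, 258 sold [LIFO — newest first]: 246 @ $9.45 + 12 @ $9.70 = $2,441.10
Feb 13, 33 sold [LIFO — newest first]: 33 @ $8.20 = $270.60
Feb 15, 57 sold [LIFO — newest first]: 57 @ $8.20 = $467.40
Total COGS = $2,441.10 + $270.60 + $467.40 = $3,179.10
Ending inventory: 218 @ $10.45 + 178 @ $9.70 + 14 @ $8.20 = $4,119.50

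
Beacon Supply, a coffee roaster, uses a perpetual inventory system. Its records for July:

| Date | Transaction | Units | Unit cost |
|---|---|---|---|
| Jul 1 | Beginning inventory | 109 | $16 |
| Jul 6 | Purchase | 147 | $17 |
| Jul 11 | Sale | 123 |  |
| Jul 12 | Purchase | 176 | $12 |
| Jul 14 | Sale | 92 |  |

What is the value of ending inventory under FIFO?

Jul 11, 123 sold [FIFO — oldest first]: 109 @ $16 + 14 @ $17 = $1,982
Jul 14, 92 sold [FIFO — oldest first]: 92 @ $17 = $1,564
Total COGS = $1,982 + $1,564 = $3,546
Ending inventory: 41 @ $17 + 176 @ $12 = $2,809

Ending inventory = $2,809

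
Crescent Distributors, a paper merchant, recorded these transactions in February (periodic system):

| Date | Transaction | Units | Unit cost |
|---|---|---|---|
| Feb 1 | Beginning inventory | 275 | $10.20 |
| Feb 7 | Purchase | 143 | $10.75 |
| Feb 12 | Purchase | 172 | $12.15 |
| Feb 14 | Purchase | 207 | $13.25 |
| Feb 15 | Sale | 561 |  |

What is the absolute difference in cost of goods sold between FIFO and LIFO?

FIFO COGS: 275 @ $10.20 + 143 @ $10.75 + 143 @ $12.15 = $6,079.70
LIFO COGS: 207 @ $13.25 + 172 @ $12.15 + 143 @ $10.75 + 39 @ $10.20 = $6,767.60
Difference = |$6,079.70 − $6,767.60| = $687.90

$687.90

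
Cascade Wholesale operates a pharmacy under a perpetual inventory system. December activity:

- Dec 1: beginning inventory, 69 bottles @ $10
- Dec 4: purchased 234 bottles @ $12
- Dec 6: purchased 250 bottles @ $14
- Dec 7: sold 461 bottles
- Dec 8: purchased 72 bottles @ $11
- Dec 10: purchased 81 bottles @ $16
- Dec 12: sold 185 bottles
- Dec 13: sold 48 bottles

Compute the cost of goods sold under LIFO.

COGS = $8,966

Dec 7, 461 sold [LIFO — newest first]: 250 @ $14 + 211 @ $12 = $6,032
Dec 12, 185 sold [LIFO — newest first]: 81 @ $16 + 72 @ $11 + 23 @ $12 + 9 @ $10 = $2,454
Dec 13, 48 sold [LIFO — newest first]: 48 @ $10 = $480
Total COGS = $6,032 + $2,454 + $480 = $8,966
Ending inventory: 12 @ $10 = $120
Check: goods available $9,086 = COGS $8,966 + ending $120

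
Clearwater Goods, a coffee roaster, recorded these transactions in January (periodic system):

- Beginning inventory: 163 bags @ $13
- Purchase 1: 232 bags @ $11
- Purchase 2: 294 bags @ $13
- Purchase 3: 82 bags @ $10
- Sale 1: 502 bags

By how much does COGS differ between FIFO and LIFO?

FIFO COGS: 163 @ $13 + 232 @ $11 + 107 @ $13 = $6,062
LIFO COGS: 82 @ $10 + 294 @ $13 + 126 @ $11 = $6,028
Difference = |$6,062 − $6,028| = $34

$34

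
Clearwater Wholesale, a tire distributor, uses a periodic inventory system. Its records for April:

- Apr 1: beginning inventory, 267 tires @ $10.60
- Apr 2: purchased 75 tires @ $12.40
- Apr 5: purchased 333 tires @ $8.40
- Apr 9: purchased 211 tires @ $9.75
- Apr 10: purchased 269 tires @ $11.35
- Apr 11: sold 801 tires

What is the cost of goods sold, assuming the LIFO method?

COGS = $7,806.80

Apr 11, 801 sold [LIFO — newest first]: 269 @ $11.35 + 211 @ $9.75 + 321 @ $8.40 = $7,806.80
Ending inventory: 267 @ $10.60 + 75 @ $12.40 + 12 @ $8.40 = $3,861.00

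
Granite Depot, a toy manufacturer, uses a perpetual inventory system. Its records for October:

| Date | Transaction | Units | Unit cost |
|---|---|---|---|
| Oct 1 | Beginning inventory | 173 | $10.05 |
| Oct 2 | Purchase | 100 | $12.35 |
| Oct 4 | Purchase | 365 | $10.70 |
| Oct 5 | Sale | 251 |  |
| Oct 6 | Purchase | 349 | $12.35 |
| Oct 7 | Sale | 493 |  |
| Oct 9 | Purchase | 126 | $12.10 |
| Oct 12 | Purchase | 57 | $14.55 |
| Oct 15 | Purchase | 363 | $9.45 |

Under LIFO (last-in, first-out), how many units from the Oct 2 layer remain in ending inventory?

Oct 5, 251 sold [LIFO — newest first]: 251 @ $10.70 = $2,685.70
Oct 7, 493 sold [LIFO — newest first]: 349 @ $12.35 + 114 @ $10.70 + 30 @ $12.35 = $5,900.45
Total COGS = $2,685.70 + $5,900.45 = $8,586.15
Ending inventory: 173 @ $10.05 + 70 @ $12.35 + 126 @ $12.10 + 57 @ $14.55 + 363 @ $9.45 = $8,387.45

70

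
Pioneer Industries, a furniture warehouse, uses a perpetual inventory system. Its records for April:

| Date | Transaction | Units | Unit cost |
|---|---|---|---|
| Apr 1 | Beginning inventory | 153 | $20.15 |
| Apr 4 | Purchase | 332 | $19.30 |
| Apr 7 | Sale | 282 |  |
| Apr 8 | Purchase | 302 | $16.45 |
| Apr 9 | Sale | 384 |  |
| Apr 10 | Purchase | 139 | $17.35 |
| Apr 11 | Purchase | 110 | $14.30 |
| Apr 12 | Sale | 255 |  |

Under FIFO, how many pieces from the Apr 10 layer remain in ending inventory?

5

Apr 7, 282 sold [FIFO — oldest first]: 153 @ $20.15 + 129 @ $19.30 = $5,572.65
Apr 9, 384 sold [FIFO — oldest first]: 203 @ $19.30 + 181 @ $16.45 = $6,895.35
Apr 12, 255 sold [FIFO — oldest first]: 121 @ $16.45 + 134 @ $17.35 = $4,315.35
Total COGS = $5,572.65 + $6,895.35 + $4,315.35 = $16,783.35
Ending inventory: 5 @ $17.35 + 110 @ $14.30 = $1,659.75
Check: goods available $18,443.10 = COGS $16,783.35 + ending $1,659.75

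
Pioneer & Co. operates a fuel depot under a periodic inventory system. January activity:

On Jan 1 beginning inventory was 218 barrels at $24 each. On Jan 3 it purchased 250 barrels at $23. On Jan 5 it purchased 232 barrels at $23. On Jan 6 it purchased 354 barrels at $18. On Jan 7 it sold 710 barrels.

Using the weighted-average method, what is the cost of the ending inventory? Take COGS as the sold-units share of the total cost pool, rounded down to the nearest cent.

Ending inventory = $7,405.47

Jan 7, sell 710: 710/1054 × $22,690.00 → $15,284.53
Ending inventory (cost pool remaining) = $7,405.47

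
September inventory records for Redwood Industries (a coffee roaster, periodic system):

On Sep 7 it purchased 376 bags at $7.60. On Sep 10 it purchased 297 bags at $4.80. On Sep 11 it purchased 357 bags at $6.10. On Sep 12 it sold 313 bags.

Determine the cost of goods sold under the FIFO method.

COGS = $2,378.80

Sep 12, 313 sold [FIFO — oldest first]: 313 @ $7.60 = $2,378.80
Ending inventory: 63 @ $7.60 + 297 @ $4.80 + 357 @ $6.10 = $4,082.10
Check: goods available $6,460.90 = COGS $2,378.80 + ending $4,082.10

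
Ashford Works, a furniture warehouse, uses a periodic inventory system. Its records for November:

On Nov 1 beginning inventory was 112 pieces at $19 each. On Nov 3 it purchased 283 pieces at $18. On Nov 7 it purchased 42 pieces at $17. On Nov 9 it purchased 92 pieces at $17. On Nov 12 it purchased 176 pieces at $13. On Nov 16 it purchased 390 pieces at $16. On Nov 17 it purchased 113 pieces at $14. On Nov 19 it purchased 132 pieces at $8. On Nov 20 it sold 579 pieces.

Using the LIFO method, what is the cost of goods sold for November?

Nov 20, 579 sold [LIFO — newest first]: 132 @ $8 + 113 @ $14 + 334 @ $16 = $7,982
Ending inventory: 112 @ $19 + 283 @ $18 + 42 @ $17 + 92 @ $17 + 176 @ $13 + 56 @ $16 = $12,684
Check: goods available $20,666 = COGS $7,982 + ending $12,684

COGS = $7,982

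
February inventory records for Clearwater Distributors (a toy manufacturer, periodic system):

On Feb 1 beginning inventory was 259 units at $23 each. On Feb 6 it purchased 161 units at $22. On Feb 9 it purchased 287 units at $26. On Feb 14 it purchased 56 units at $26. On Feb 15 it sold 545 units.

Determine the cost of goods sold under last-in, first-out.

COGS = $13,403

Feb 15, 545 sold [LIFO — newest first]: 56 @ $26 + 287 @ $26 + 161 @ $22 + 41 @ $23 = $13,403
Ending inventory: 218 @ $23 = $5,014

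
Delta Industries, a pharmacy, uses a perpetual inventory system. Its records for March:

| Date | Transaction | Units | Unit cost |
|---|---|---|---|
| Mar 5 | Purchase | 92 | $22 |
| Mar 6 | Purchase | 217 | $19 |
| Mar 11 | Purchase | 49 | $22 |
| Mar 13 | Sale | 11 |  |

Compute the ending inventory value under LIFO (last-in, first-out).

Mar 13, 11 sold [LIFO — newest first]: 11 @ $22 = $242
Ending inventory: 92 @ $22 + 217 @ $19 + 38 @ $22 = $6,983

Ending inventory = $6,983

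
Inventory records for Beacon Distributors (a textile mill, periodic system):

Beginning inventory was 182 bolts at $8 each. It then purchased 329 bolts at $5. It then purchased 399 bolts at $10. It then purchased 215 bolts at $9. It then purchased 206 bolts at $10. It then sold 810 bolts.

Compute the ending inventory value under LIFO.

Sale 1 (810) [LIFO — newest first]: 206 @ $10 + 215 @ $9 + 389 @ $10 = $7,885
Ending inventory: 182 @ $8 + 329 @ $5 + 10 @ $10 = $3,201
Check: goods available $11,086 = COGS $7,885 + ending $3,201

Ending inventory = $3,201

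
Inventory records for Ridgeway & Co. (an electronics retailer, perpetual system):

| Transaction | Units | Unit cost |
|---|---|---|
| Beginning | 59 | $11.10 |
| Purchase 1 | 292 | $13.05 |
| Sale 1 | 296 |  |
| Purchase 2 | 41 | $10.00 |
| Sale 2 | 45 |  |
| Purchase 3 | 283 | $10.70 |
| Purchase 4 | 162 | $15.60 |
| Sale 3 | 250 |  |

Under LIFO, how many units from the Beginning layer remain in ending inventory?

51

Sale 1 (296) [LIFO — newest first]: 292 @ $13.05 + 4 @ $11.10 = $3,855.00
Sale 2 (45) [LIFO — newest first]: 41 @ $10.00 + 4 @ $11.10 = $454.40
Sale 3 (250) [LIFO — newest first]: 162 @ $15.60 + 88 @ $10.70 = $3,468.80
Total COGS = $3,855.00 + $454.40 + $3,468.80 = $7,778.20
Ending inventory: 51 @ $11.10 + 195 @ $10.70 = $2,652.60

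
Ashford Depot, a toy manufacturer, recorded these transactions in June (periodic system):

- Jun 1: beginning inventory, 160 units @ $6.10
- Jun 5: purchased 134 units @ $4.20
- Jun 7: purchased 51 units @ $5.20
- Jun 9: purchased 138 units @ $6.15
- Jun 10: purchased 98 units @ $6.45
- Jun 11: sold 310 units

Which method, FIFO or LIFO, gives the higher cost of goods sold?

LIFO

FIFO COGS: 160 @ $6.10 + 134 @ $4.20 + 16 @ $5.20 = $1,622.00
LIFO COGS: 98 @ $6.45 + 138 @ $6.15 + 51 @ $5.20 + 23 @ $4.20 = $1,842.60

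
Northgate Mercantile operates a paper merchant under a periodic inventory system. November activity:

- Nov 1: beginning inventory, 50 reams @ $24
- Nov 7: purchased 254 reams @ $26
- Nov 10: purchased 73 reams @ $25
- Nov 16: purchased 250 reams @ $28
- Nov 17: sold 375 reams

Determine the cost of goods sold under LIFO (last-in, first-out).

COGS = $10,177

Nov 17, 375 sold [LIFO — newest first]: 250 @ $28 + 73 @ $25 + 52 @ $26 = $10,177
Ending inventory: 50 @ $24 + 202 @ $26 = $6,452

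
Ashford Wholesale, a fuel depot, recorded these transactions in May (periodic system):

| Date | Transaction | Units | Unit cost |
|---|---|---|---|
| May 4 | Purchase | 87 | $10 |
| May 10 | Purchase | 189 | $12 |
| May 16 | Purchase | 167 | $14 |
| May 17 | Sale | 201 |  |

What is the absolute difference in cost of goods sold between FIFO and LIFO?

FIFO COGS: 87 @ $10 + 114 @ $12 = $2,238
LIFO COGS: 167 @ $14 + 34 @ $12 = $2,746
Difference = |$2,238 − $2,746| = $508

$508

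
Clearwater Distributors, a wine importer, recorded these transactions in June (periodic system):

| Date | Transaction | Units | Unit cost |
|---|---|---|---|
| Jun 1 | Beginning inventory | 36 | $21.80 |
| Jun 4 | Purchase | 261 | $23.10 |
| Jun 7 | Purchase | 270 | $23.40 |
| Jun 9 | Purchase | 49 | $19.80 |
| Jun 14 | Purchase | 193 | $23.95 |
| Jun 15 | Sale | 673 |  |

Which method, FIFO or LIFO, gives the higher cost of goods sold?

FIFO COGS: 36 @ $21.80 + 261 @ $23.10 + 270 @ $23.40 + 49 @ $19.80 + 57 @ $23.95 = $15,467.25
LIFO COGS: 193 @ $23.95 + 49 @ $19.80 + 270 @ $23.40 + 161 @ $23.10 = $15,629.65

LIFO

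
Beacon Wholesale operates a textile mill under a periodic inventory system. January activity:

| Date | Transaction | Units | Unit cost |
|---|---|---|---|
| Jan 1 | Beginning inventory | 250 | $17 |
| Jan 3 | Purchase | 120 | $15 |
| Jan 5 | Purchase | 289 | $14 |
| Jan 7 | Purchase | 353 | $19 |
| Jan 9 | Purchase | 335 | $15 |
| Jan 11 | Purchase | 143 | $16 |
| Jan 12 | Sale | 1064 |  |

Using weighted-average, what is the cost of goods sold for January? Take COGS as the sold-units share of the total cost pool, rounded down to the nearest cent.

Jan 12, sell 1064: 1064/1490 × $24,116.00 → $17,221.08
Ending inventory (cost pool remaining) = $6,894.92

COGS = $17,221.08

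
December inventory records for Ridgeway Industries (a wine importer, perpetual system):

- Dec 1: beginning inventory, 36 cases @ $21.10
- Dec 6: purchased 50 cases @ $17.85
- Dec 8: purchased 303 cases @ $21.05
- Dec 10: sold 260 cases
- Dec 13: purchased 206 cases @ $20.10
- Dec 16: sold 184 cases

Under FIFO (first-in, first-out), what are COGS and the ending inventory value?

Dec 10, 260 sold [FIFO — oldest first]: 36 @ $21.10 + 50 @ $17.85 + 174 @ $21.05 = $5,314.80
Dec 16, 184 sold [FIFO — oldest first]: 129 @ $21.05 + 55 @ $20.10 = $3,820.95
Total COGS = $5,314.80 + $3,820.95 = $9,135.75
Ending inventory: 151 @ $20.10 = $3,035.10
Check: goods available $12,170.85 = COGS $9,135.75 + ending $3,035.10

COGS = $9,135.75; ending inventory = $3,035.10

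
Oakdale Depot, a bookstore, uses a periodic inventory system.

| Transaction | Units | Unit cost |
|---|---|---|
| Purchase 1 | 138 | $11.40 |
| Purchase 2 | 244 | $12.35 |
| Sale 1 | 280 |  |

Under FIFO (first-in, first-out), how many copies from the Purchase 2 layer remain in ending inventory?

102

Sale 1 (280) [FIFO — oldest first]: 138 @ $11.40 + 142 @ $12.35 = $3,326.90
Ending inventory: 102 @ $12.35 = $1,259.70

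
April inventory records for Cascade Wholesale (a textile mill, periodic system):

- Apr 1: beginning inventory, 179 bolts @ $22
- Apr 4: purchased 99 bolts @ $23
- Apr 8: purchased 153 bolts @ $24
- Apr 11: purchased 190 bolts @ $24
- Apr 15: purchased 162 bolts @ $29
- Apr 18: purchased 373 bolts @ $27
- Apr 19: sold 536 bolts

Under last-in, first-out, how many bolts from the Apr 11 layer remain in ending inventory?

Apr 19, 536 sold [LIFO — newest first]: 373 @ $27 + 162 @ $29 + 1 @ $24 = $14,793
Ending inventory: 179 @ $22 + 99 @ $23 + 153 @ $24 + 189 @ $24 = $14,423

189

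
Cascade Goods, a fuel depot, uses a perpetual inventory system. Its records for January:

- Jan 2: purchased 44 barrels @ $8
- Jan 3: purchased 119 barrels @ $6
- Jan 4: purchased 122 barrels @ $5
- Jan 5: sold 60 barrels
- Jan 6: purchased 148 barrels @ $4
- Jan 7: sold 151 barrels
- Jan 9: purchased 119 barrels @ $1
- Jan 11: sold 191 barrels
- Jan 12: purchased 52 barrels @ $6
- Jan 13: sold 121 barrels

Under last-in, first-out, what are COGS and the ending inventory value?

Jan 5, 60 sold [LIFO — newest first]: 60 @ $5 = $300
Jan 7, 151 sold [LIFO — newest first]: 148 @ $4 + 3 @ $5 = $607
Jan 11, 191 sold [LIFO — newest first]: 119 @ $1 + 59 @ $5 + 13 @ $6 = $492
Jan 13, 121 sold [LIFO — newest first]: 52 @ $6 + 69 @ $6 = $726
Total COGS = $300 + $607 + $492 + $726 = $2,125
Ending inventory: 44 @ $8 + 37 @ $6 = $574
Check: goods available $2,699 = COGS $2,125 + ending $574

COGS = $2,125; ending inventory = $574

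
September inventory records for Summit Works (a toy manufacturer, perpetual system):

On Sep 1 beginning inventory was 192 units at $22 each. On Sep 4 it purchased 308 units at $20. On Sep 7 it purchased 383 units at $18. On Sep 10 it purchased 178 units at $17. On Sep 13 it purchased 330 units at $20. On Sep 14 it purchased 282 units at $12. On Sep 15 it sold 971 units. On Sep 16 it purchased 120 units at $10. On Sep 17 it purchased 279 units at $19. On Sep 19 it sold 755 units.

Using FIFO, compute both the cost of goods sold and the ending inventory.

Sep 15, 971 sold [FIFO — oldest first]: 192 @ $22 + 308 @ $20 + 383 @ $18 + 88 @ $17 = $18,774
Sep 19, 755 sold [FIFO — oldest first]: 90 @ $17 + 330 @ $20 + 282 @ $12 + 53 @ $10 = $12,044
Total COGS = $18,774 + $12,044 = $30,818
Ending inventory: 67 @ $10 + 279 @ $19 = $5,971
Check: goods available $36,789 = COGS $30,818 + ending $5,971

COGS = $30,818; ending inventory = $5,971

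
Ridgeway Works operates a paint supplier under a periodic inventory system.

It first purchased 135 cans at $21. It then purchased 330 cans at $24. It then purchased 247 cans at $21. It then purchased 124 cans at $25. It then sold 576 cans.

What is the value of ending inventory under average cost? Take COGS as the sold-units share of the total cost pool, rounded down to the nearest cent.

Ending inventory = $5,922.16

Sale 1, sell 576: 576/836 × $19,042.00 → $13,119.84
Ending inventory (cost pool remaining) = $5,922.16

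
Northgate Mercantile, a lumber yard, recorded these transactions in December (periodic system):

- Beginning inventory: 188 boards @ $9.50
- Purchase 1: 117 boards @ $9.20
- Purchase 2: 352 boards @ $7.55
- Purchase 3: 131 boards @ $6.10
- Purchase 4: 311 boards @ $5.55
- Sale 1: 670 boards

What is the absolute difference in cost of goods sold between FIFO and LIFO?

FIFO COGS: 188 @ $9.50 + 117 @ $9.20 + 352 @ $7.55 + 13 @ $6.10 = $5,599.30
LIFO COGS: 311 @ $5.55 + 131 @ $6.10 + 228 @ $7.55 = $4,246.55
Difference = |$5,599.30 − $4,246.55| = $1,352.75

$1,352.75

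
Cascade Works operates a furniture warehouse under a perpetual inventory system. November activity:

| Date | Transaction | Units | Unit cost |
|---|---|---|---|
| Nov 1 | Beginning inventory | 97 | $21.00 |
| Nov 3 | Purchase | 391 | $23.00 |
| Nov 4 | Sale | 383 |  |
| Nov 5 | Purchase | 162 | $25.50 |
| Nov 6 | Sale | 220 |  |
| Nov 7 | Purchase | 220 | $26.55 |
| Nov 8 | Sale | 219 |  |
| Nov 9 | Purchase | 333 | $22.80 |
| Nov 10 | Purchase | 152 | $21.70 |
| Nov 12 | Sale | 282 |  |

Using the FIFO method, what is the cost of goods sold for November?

COGS = $26,337.20

Nov 4, 383 sold [FIFO — oldest first]: 97 @ $21.00 + 286 @ $23.00 = $8,615.00
Nov 6, 220 sold [FIFO — oldest first]: 105 @ $23.00 + 115 @ $25.50 = $5,347.50
Nov 8, 219 sold [FIFO — oldest first]: 47 @ $25.50 + 172 @ $26.55 = $5,765.10
Nov 12, 282 sold [FIFO — oldest first]: 48 @ $26.55 + 234 @ $22.80 = $6,609.60
Total COGS = $8,615.00 + $5,347.50 + $5,765.10 + $6,609.60 = $26,337.20
Ending inventory: 99 @ $22.80 + 152 @ $21.70 = $5,555.60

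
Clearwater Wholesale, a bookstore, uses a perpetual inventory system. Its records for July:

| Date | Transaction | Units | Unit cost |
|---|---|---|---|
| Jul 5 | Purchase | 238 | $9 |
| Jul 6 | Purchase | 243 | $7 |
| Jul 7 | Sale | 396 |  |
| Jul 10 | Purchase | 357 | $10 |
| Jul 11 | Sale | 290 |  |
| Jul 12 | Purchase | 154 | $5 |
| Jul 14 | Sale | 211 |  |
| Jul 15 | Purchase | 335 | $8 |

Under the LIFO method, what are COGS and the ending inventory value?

COGS = $7,318; ending inventory = $3,545

Jul 7, 396 sold [LIFO — newest first]: 243 @ $7 + 153 @ $9 = $3,078
Jul 11, 290 sold [LIFO — newest first]: 290 @ $10 = $2,900
Jul 14, 211 sold [LIFO — newest first]: 154 @ $5 + 57 @ $10 = $1,340
Total COGS = $3,078 + $2,900 + $1,340 = $7,318
Ending inventory: 85 @ $9 + 10 @ $10 + 335 @ $8 = $3,545
Check: goods available $10,863 = COGS $7,318 + ending $3,545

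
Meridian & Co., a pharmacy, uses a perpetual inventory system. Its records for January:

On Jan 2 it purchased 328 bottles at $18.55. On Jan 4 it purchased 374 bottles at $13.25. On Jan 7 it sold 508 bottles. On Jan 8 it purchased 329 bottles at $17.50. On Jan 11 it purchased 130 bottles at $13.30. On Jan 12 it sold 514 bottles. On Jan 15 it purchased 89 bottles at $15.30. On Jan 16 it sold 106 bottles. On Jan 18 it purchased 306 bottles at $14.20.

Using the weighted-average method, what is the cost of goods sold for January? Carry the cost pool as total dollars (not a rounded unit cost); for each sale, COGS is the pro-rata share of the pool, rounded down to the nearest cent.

After Jan 2: 328 on hand, pool $6,084.40 (≈ $18.5500 each)
After Jan 4: 702 on hand, pool $11,039.90 (≈ $15.7264 each)
Jan 7, sell 508: 508/702 × $11,039.90 → $7,988.98
After Jan 8: 523 on hand, pool $8,808.42 (≈ $16.8421 each)
After Jan 11: 653 on hand, pool $10,537.42 (≈ $16.1369 each)
Jan 12, sell 514: 514/653 × $10,537.42 → $8,294.38
After Jan 15: 228 on hand, pool $3,604.74 (≈ $15.8103 each)
Jan 16, sell 106: 106/228 × $3,604.74 → $1,675.88
After Jan 18: 428 on hand, pool $6,274.06 (≈ $14.6590 each)
Total COGS = $7,988.98 + $8,294.38 + $1,675.88 = $17,959.24
Ending inventory (cost pool remaining) = $6,274.06
Check: goods available $24,233.30 = COGS $17,959.24 + ending $6,274.06

COGS = $17,959.24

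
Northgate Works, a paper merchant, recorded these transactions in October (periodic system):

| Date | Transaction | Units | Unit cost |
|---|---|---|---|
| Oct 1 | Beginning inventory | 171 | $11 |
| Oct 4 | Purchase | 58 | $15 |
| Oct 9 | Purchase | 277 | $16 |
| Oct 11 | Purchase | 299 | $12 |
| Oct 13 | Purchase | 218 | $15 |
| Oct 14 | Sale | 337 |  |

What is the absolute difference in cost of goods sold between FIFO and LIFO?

FIFO COGS: 171 @ $11 + 58 @ $15 + 108 @ $16 = $4,479
LIFO COGS: 218 @ $15 + 119 @ $12 = $4,698
Difference = |$4,479 − $4,698| = $219

$219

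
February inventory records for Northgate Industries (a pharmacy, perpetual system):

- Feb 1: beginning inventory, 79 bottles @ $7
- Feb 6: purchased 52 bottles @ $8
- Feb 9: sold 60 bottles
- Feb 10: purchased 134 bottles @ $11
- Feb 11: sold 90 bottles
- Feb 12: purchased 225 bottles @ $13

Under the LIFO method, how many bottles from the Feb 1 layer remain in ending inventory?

Feb 9, 60 sold [LIFO — newest first]: 52 @ $8 + 8 @ $7 = $472
Feb 11, 90 sold [LIFO — newest first]: 90 @ $11 = $990
Total COGS = $472 + $990 = $1,462
Ending inventory: 71 @ $7 + 44 @ $11 + 225 @ $13 = $3,906

71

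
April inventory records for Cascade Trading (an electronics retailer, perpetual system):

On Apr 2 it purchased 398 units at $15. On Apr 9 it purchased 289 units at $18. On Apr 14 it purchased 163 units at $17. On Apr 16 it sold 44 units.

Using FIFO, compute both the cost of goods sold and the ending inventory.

COGS = $660; ending inventory = $13,283

Apr 16, 44 sold [FIFO — oldest first]: 44 @ $15 = $660
Ending inventory: 354 @ $15 + 289 @ $18 + 163 @ $17 = $13,283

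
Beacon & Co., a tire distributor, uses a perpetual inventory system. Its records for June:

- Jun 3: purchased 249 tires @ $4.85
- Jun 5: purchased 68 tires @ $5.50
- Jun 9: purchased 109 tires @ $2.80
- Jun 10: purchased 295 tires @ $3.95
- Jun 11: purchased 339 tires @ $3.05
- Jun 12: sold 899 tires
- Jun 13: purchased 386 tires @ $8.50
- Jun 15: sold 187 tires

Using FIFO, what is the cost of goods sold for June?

Jun 12, 899 sold [FIFO — oldest first]: 249 @ $4.85 + 68 @ $5.50 + 109 @ $2.80 + 295 @ $3.95 + 178 @ $3.05 = $3,595.00
Jun 15, 187 sold [FIFO — oldest first]: 161 @ $3.05 + 26 @ $8.50 = $712.05
Total COGS = $3,595.00 + $712.05 = $4,307.05
Ending inventory: 360 @ $8.50 = $3,060.00
Check: goods available $7,367.05 = COGS $4,307.05 + ending $3,060.00

COGS = $4,307.05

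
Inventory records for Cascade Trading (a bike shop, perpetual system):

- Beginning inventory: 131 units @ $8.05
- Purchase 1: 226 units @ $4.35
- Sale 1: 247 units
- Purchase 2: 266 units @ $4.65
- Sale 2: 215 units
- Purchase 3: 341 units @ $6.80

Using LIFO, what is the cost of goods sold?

Sale 1 (247) [LIFO — newest first]: 226 @ $4.35 + 21 @ $8.05 = $1,152.15
Sale 2 (215) [LIFO — newest first]: 215 @ $4.65 = $999.75
Total COGS = $1,152.15 + $999.75 = $2,151.90
Ending inventory: 110 @ $8.05 + 51 @ $4.65 + 341 @ $6.80 = $3,441.45

COGS = $2,151.90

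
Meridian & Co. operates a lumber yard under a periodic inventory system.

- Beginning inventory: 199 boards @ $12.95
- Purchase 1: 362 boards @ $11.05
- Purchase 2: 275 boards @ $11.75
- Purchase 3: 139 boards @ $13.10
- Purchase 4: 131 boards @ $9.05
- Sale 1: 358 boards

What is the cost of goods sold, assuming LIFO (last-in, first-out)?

COGS = $4,040.45

Sale 1 (358) [LIFO — newest first]: 131 @ $9.05 + 139 @ $13.10 + 88 @ $11.75 = $4,040.45
Ending inventory: 199 @ $12.95 + 362 @ $11.05 + 187 @ $11.75 = $8,774.40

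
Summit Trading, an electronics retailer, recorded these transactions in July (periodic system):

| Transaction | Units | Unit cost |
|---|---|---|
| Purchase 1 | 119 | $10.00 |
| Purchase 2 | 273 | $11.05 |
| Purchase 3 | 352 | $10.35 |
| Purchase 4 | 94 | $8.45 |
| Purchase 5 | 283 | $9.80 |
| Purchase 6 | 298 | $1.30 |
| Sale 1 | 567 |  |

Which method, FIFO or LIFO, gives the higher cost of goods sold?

FIFO COGS: 119 @ $10.00 + 273 @ $11.05 + 175 @ $10.35 = $6,017.90
LIFO COGS: 298 @ $1.30 + 269 @ $9.80 = $3,023.60

FIFO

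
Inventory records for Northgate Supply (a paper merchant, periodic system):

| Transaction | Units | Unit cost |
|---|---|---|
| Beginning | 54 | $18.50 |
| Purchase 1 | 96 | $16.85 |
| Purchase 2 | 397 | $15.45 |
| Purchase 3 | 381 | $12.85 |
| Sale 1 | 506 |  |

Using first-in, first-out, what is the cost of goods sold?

Sale 1 (506) [FIFO — oldest first]: 54 @ $18.50 + 96 @ $16.85 + 356 @ $15.45 = $8,116.80
Ending inventory: 41 @ $15.45 + 381 @ $12.85 = $5,529.30
Check: goods available $13,646.10 = COGS $8,116.80 + ending $5,529.30

COGS = $8,116.80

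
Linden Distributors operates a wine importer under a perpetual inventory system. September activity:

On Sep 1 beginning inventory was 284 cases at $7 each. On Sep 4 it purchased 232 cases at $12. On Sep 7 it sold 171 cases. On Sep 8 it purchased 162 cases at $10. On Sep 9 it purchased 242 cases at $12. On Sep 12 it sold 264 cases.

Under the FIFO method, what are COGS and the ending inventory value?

COGS = $3,800; ending inventory = $5,496

Sep 7, 171 sold [FIFO — oldest first]: 171 @ $7 = $1,197
Sep 12, 264 sold [FIFO — oldest first]: 113 @ $7 + 151 @ $12 = $2,603
Total COGS = $1,197 + $2,603 = $3,800
Ending inventory: 81 @ $12 + 162 @ $10 + 242 @ $12 = $5,496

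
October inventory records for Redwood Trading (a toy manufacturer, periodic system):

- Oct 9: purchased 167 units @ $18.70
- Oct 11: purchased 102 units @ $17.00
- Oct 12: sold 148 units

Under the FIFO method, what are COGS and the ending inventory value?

COGS = $2,767.60; ending inventory = $2,089.30

Oct 12, 148 sold [FIFO — oldest first]: 148 @ $18.70 = $2,767.60
Ending inventory: 19 @ $18.70 + 102 @ $17.00 = $2,089.30
Check: goods available $4,856.90 = COGS $2,767.60 + ending $2,089.30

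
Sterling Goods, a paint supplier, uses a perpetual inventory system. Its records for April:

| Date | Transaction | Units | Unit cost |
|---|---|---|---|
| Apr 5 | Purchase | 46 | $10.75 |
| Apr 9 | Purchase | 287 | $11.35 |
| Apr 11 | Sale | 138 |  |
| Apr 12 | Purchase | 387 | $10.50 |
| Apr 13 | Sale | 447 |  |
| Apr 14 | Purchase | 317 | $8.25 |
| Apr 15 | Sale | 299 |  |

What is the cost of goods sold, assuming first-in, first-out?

COGS = $9,168.45

Apr 11, 138 sold [FIFO — oldest first]: 46 @ $10.75 + 92 @ $11.35 = $1,538.70
Apr 13, 447 sold [FIFO — oldest first]: 195 @ $11.35 + 252 @ $10.50 = $4,859.25
Apr 15, 299 sold [FIFO — oldest first]: 135 @ $10.50 + 164 @ $8.25 = $2,770.50
Total COGS = $1,538.70 + $4,859.25 + $2,770.50 = $9,168.45
Ending inventory: 153 @ $8.25 = $1,262.25
Check: goods available $10,430.70 = COGS $9,168.45 + ending $1,262.25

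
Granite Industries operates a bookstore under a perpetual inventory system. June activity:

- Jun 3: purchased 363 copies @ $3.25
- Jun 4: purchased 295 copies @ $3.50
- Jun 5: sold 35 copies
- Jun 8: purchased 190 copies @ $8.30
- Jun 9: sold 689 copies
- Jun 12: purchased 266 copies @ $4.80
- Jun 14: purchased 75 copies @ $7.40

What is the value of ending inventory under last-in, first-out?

Jun 5, 35 sold [LIFO — newest first]: 35 @ $3.50 = $122.50
Jun 9, 689 sold [LIFO — newest first]: 190 @ $8.30 + 260 @ $3.50 + 239 @ $3.25 = $3,263.75
Total COGS = $122.50 + $3,263.75 = $3,386.25
Ending inventory: 124 @ $3.25 + 266 @ $4.80 + 75 @ $7.40 = $2,234.80

Ending inventory = $2,234.80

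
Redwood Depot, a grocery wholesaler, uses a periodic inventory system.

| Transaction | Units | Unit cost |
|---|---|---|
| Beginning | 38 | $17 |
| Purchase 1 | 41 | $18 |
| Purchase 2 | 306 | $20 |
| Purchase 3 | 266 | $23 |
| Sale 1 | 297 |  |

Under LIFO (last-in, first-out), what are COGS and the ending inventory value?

Sale 1 (297) [LIFO — newest first]: 266 @ $23 + 31 @ $20 = $6,738
Ending inventory: 38 @ $17 + 41 @ $18 + 275 @ $20 = $6,884

COGS = $6,738; ending inventory = $6,884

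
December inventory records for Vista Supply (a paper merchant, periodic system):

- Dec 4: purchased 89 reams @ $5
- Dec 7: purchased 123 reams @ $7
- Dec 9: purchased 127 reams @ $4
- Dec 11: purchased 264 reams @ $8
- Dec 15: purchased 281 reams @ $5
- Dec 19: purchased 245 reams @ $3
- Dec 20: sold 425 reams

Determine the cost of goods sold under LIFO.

Dec 20, 425 sold [LIFO — newest first]: 245 @ $3 + 180 @ $5 = $1,635
Ending inventory: 89 @ $5 + 123 @ $7 + 127 @ $4 + 264 @ $8 + 101 @ $5 = $4,431

COGS = $1,635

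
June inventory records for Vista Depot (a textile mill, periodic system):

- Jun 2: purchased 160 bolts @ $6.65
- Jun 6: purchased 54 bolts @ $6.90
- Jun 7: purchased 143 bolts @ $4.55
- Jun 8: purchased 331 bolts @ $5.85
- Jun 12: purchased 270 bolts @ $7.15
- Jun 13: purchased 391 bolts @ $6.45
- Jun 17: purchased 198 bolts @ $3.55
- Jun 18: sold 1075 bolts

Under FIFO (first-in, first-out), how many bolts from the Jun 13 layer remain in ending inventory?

Jun 18, 1075 sold [FIFO — oldest first]: 160 @ $6.65 + 54 @ $6.90 + 143 @ $4.55 + 331 @ $5.85 + 270 @ $7.15 + 117 @ $6.45 = $6,708.75
Ending inventory: 274 @ $6.45 + 198 @ $3.55 = $2,470.20
Check: goods available $9,178.95 = COGS $6,708.75 + ending $2,470.20

274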